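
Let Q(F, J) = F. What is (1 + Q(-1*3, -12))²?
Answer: 4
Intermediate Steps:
(1 + Q(-1*3, -12))² = (1 - 1*3)² = (1 - 3)² = (-2)² = 4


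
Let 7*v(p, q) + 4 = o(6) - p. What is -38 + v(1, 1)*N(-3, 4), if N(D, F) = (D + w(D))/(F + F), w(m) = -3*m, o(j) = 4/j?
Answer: -1077/28 ≈ -38.464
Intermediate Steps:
v(p, q) = -10/21 - p/7 (v(p, q) = -4/7 + (4/6 - p)/7 = -4/7 + (4*(⅙) - p)/7 = -4/7 + (⅔ - p)/7 = -4/7 + (2/21 - p/7) = -10/21 - p/7)
N(D, F) = -D/F (N(D, F) = (D - 3*D)/(F + F) = (-2*D)/((2*F)) = (-2*D)*(1/(2*F)) = -D/F)
-38 + v(1, 1)*N(-3, 4) = -38 + (-10/21 - ⅐*1)*(-1*(-3)/4) = -38 + (-10/21 - ⅐)*(-1*(-3)*¼) = -38 - 13/21*¾ = -38 - 13/28 = -1077/28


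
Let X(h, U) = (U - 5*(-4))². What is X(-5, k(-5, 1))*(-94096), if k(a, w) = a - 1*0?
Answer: -21171600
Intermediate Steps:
k(a, w) = a (k(a, w) = a + 0 = a)
X(h, U) = (20 + U)² (X(h, U) = (U + 20)² = (20 + U)²)
X(-5, k(-5, 1))*(-94096) = (20 - 5)²*(-94096) = 15²*(-94096) = 225*(-94096) = -21171600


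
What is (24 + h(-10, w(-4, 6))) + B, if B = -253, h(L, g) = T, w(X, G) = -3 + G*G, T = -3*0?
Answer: -229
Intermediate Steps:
T = 0
w(X, G) = -3 + G**2
h(L, g) = 0
(24 + h(-10, w(-4, 6))) + B = (24 + 0) - 253 = 24 - 253 = -229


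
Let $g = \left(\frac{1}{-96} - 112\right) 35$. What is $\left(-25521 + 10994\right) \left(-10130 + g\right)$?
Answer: $\frac{19594526045}{96} \approx 2.0411 \cdot 10^{8}$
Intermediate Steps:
$g = - \frac{376355}{96}$ ($g = \left(- \frac{1}{96} - 112\right) 35 = \left(- \frac{10753}{96}\right) 35 = - \frac{376355}{96} \approx -3920.4$)
$\left(-25521 + 10994\right) \left(-10130 + g\right) = \left(-25521 + 10994\right) \left(-10130 - \frac{376355}{96}\right) = \left(-14527\right) \left(- \frac{1348835}{96}\right) = \frac{19594526045}{96}$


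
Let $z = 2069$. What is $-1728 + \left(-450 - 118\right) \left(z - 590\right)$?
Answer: $-841800$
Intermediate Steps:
$-1728 + \left(-450 - 118\right) \left(z - 590\right) = -1728 + \left(-450 - 118\right) \left(2069 - 590\right) = -1728 - 840072 = -841800$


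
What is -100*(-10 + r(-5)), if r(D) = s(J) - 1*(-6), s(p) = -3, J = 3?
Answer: 700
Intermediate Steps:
r(D) = 3 (r(D) = -3 - 1*(-6) = -3 + 6 = 3)
-100*(-10 + r(-5)) = -100*(-10 + 3) = -100*(-7) = 700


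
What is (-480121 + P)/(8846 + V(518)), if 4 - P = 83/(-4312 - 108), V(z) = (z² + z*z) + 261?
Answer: -2122117057/2412237100 ≈ -0.87973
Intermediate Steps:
V(z) = 261 + 2*z² (V(z) = (z² + z²) + 261 = 2*z² + 261 = 261 + 2*z²)
P = 17763/4420 (P = 4 - 83/(-4312 - 108) = 4 - 83/(-4420) = 4 - (-1)*83/4420 = 4 - 1*(-83/4420) = 4 + 83/4420 = 17763/4420 ≈ 4.0188)
(-480121 + P)/(8846 + V(518)) = (-480121 + 17763/4420)/(8846 + (261 + 2*518²)) = -2122117057/(4420*(8846 + (261 + 2*268324))) = -2122117057/(4420*(8846 + (261 + 536648))) = -2122117057/(4420*(8846 + 536909)) = -2122117057/4420/545755 = -2122117057/4420*1/545755 = -2122117057/2412237100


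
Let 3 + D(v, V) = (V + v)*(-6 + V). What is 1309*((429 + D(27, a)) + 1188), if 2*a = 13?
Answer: 8538607/4 ≈ 2.1347e+6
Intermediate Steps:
a = 13/2 (a = (½)*13 = 13/2 ≈ 6.5000)
D(v, V) = -3 + (-6 + V)*(V + v) (D(v, V) = -3 + (V + v)*(-6 + V) = -3 + (-6 + V)*(V + v))
1309*((429 + D(27, a)) + 1188) = 1309*((429 + (-3 + (13/2)² - 6*13/2 - 6*27 + (13/2)*27)) + 1188) = 1309*((429 + (-3 + 169/4 - 39 - 162 + 351/2)) + 1188) = 1309*((429 + 55/4) + 1188) = 1309*(1771/4 + 1188) = 1309*(6523/4) = 8538607/4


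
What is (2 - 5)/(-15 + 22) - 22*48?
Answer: -7395/7 ≈ -1056.4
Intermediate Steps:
(2 - 5)/(-15 + 22) - 22*48 = -3/7 - 1056 = -7395/7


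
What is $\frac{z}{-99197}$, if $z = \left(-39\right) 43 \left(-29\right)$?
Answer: $- \frac{48633}{99197} \approx -0.49027$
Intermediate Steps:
$z = 48633$ ($z = \left(-1677\right) \left(-29\right) = 48633$)
$\frac{z}{-99197} = \frac{48633}{-99197} = 48633 \left(- \frac{1}{99197}\right) = - \frac{48633}{99197}$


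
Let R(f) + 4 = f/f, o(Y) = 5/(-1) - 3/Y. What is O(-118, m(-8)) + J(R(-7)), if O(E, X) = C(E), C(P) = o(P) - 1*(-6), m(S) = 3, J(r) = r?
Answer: -233/118 ≈ -1.9746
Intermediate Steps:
o(Y) = -5 - 3/Y (o(Y) = 5*(-1) - 3/Y = -5 - 3/Y)
R(f) = -3 (R(f) = -4 + f/f = -4 + 1 = -3)
C(P) = 1 - 3/P (C(P) = (-5 - 3/P) - 1*(-6) = (-5 - 3/P) + 6 = 1 - 3/P)
O(E, X) = (-3 + E)/E
O(-118, m(-8)) + J(R(-7)) = (-3 - 118)/(-118) - 3 = -1/118*(-121) - 3 = 121/118 - 3 = -233/118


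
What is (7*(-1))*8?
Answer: -56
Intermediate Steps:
(7*(-1))*8 = -7*8 = -56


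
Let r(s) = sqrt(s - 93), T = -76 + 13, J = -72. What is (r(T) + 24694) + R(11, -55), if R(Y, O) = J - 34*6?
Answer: 24418 + 2*I*sqrt(39) ≈ 24418.0 + 12.49*I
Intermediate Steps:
T = -63
r(s) = sqrt(-93 + s)
R(Y, O) = -276 (R(Y, O) = -72 - 34*6 = -72 - 1*204 = -72 - 204 = -276)
(r(T) + 24694) + R(11, -55) = (sqrt(-93 - 63) + 24694) - 276 = (sqrt(-156) + 24694) - 276 = (2*I*sqrt(39) + 24694) - 276 = (24694 + 2*I*sqrt(39)) - 276 = 24418 + 2*I*sqrt(39)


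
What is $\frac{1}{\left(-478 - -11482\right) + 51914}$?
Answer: $\frac{1}{62918} \approx 1.5894 \cdot 10^{-5}$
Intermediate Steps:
$\frac{1}{\left(-478 - -11482\right) + 51914} = \frac{1}{\left(-478 + 11482\right) + 51914} = \frac{1}{11004 + 51914} = \frac{1}{62918}$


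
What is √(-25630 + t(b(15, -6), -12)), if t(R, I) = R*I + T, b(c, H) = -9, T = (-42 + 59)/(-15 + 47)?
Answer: 3*I*√181486/8 ≈ 159.75*I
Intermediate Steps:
T = 17/32 ≈ 0.53125
t(R, I) = 17/32 + I*R (t(R, I) = R*I + 17/32 = I*R + 17/32 = 17/32 + I*R)
√(-25630 + t(b(15, -6), -12)) = √(-25630 + (17/32 - 12*(-9))) = √(-25630 + (17/32 + 108)) = √(-25630 + 3473/32) = √(-816687/32) = 3*I*√181486/8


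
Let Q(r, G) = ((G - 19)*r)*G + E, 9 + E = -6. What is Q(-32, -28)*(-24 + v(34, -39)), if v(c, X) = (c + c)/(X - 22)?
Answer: 64538564/61 ≈ 1.0580e+6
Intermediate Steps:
v(c, X) = 2*c/(-22 + X) (v(c, X) = (2*c)/(-22 + X) = 2*c/(-22 + X))
E = -15 (E = -9 - 6 = -15)
Q(r, G) = -15 + G*r*(-19 + G) (Q(r, G) = ((G - 19)*r)*G - 15 = ((-19 + G)*r)*G - 15 = (r*(-19 + G))*G - 15 = G*r*(-19 + G) - 15 = -15 + G*r*(-19 + G))
Q(-32, -28)*(-24 + v(34, -39)) = (-15 - 32*(-28)² - 19*(-28)*(-32))*(-24 + 2*34/(-22 - 39)) = (-15 - 32*784 - 17024)*(-24 + 2*34/(-61)) = (-15 - 25088 - 17024)*(-24 + 2*34*(-1/61)) = -42127*(-24 - 68/61) = -42127*(-1532/61) = 64538564/61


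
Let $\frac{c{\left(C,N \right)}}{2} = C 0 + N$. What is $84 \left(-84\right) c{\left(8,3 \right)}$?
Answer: $-42336$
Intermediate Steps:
$c{\left(C,N \right)} = 2 N$ ($c{\left(C,N \right)} = 2 \left(C 0 + N\right) = 2 \left(0 + N\right) = 2 N$)
$84 \left(-84\right) c{\left(8,3 \right)} = 84 \left(-84\right) 2 \cdot 3 = \left(-7056\right) 6 = -42336$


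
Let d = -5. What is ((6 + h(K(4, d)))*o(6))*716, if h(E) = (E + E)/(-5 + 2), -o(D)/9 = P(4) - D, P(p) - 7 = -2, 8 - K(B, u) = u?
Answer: -17184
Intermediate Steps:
K(B, u) = 8 - u
P(p) = 5 (P(p) = 7 - 2 = 5)
o(D) = -45 + 9*D (o(D) = -9*(5 - D) = -45 + 9*D)
h(E) = -2*E/3 (h(E) = (2*E)/(-3) = (2*E)*(-⅓) = -2*E/3)
((6 + h(K(4, d)))*o(6))*716 = ((6 - 2*(8 - 1*(-5))/3)*(-45 + 9*6))*716 = ((6 - 2*(8 + 5)/3)*(-45 + 54))*716 = ((6 - ⅔*13)*9)*716 = ((6 - 26/3)*9)*716 = -8/3*9*716 = -24*716 = -17184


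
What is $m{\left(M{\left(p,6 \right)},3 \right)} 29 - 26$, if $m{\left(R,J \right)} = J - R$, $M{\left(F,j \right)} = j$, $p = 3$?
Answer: $-113$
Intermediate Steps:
$m{\left(M{\left(p,6 \right)},3 \right)} 29 - 26 = \left(3 - 6\right) 29 - 26 = \left(-3\right) 29 - 26 = -87 - 26 = -113$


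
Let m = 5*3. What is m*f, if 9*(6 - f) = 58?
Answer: -20/3 ≈ -6.6667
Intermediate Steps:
f = -4/9 (f = 6 - ⅑*58 = 6 - 58/9 = -4/9 ≈ -0.44444)
m = 15
m*f = 15*(-4/9) = -20/3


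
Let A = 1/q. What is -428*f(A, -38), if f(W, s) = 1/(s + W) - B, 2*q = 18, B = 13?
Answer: 1901176/341 ≈ 5575.3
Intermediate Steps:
q = 9 (q = (½)*18 = 9)
A = ⅑ (A = 1/9 = ⅑ ≈ 0.11111)
f(W, s) = -13 + 1/(W + s) (f(W, s) = 1/(s + W) - 1*13 = 1/(W + s) - 13 = -13 + 1/(W + s))
-428*f(A, -38) = -428*(1 - 13*⅑ - 13*(-38))/(⅑ - 38) = -428*(1 - 13/9 + 494)/(-341/9) = -(-3852)*4442/(341*9) = -428*(-4442/341) = 1901176/341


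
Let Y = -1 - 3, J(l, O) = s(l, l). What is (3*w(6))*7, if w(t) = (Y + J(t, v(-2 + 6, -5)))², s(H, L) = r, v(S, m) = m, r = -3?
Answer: 1029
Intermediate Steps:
s(H, L) = -3
J(l, O) = -3
Y = -4
w(t) = 49 (w(t) = (-4 - 3)² = (-7)² = 49)
(3*w(6))*7 = (3*49)*7 = 147*7 = 1029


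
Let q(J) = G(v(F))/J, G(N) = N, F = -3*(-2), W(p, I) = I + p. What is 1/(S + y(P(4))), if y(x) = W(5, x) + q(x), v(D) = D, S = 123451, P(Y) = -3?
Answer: 1/123451 ≈ 8.1004e-6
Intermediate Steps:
F = 6
q(J) = 6/J
y(x) = 5 + x + 6/x (y(x) = (x + 5) + 6/x = (5 + x) + 6/x = 5 + x + 6/x)
1/(S + y(P(4))) = 1/(123451 + (5 - 3 + 6/(-3))) = 1/(123451 + (5 - 3 + 6*(-⅓))) = 1/(123451 + (5 - 3 - 2)) = 1/(123451 + 0) = 1/123451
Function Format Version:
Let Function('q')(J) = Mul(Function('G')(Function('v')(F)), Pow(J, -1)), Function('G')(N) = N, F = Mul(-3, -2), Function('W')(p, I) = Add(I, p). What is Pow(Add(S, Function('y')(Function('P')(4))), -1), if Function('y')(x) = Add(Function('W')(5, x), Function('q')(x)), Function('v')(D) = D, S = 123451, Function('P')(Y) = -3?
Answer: Rational(1, 123451) ≈ 8.1004e-6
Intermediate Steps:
F = 6
Function('q')(J) = Mul(6, Pow(J, -1))
Function('y')(x) = Add(5, x, Mul(6, Pow(x, -1))) (Function('y')(x) = Add(Add(x, 5), Mul(6, Pow(x, -1))) = Add(Add(5, x), Mul(6, Pow(x, -1))) = Add(5, x, Mul(6, Pow(x, -1))))
Pow(Add(S, Function('y')(Function('P')(4))), -1) = Pow(Add(123451, Add(5, -3, Mul(6, Pow(-3, -1)))), -1) = Pow(Add(123451, Add(5, -3, Mul(6, Rational(-1, 3)))), -1) = Pow(Add(123451, Add(5, -3, -2)), -1) = Pow(Add(123451, 0), -1) = Pow(123451, -1) = Rational(1, 123451)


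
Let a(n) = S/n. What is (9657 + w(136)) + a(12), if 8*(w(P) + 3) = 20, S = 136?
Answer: 58007/6 ≈ 9667.8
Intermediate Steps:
w(P) = -½ (w(P) = -3 + (⅛)*20 = -3 + 5/2 = -½)
a(n) = 136/n
(9657 + w(136)) + a(12) = (9657 - ½) + 136/12 = 19313/2 + 136*(1/12) = 19313/2 + 34/3 = 58007/6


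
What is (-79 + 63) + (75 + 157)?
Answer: 216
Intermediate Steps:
(-79 + 63) + (75 + 157) = -16 + 232 = 216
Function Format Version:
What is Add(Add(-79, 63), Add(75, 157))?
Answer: 216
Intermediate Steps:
Add(Add(-79, 63), Add(75, 157)) = Add(-16, 232) = 216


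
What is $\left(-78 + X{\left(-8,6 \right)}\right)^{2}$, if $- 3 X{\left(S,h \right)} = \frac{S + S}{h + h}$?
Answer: $\frac{487204}{81} \approx 6014.9$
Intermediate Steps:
$X{\left(S,h \right)} = - \frac{S}{3 h}$ ($X{\left(S,h \right)} = - \frac{\left(S + S\right) \frac{1}{h + h}}{3} = - \frac{2 S \frac{1}{2 h}}{3} = - \frac{S \frac{1}{h}}{3} = - \frac{S}{3 h}$)
$\left(-78 + X{\left(-8,6 \right)}\right)^{2} = \left(-78 - - \frac{8}{3 \cdot 6}\right)^{2} = \left(-78 - \left(- \frac{8}{3}\right) \frac{1}{6}\right)^{2} = \left(-78 + \frac{4}{9}\right)^{2} = \left(- \frac{698}{9}\right)^{2} = \frac{487204}{81}$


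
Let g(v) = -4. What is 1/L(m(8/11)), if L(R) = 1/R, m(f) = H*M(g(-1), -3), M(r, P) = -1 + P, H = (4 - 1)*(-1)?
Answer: 12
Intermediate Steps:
H = -3 (H = 3*(-1) = -3)
m(f) = 12 (m(f) = -3*(-1 - 3) = -3*(-4) = 12)
1/L(m(8/11)) = 1/(1/12) = 12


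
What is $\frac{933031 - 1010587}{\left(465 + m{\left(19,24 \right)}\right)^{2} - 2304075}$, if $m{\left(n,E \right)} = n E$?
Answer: $\frac{12926}{242639} \approx 0.053273$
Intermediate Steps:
$m{\left(n,E \right)} = E n$
$\frac{933031 - 1010587}{\left(465 + m{\left(19,24 \right)}\right)^{2} - 2304075} = \frac{933031 - 1010587}{\left(465 + 24 \cdot 19\right)^{2} - 2304075} = - \frac{77556}{\left(465 + 456\right)^{2} - 2304075} = - \frac{77556}{921^{2} - 2304075} = - \frac{77556}{848241 - 2304075} = - \frac{77556}{-1455834} = \left(-77556\right) \left(- \frac{1}{1455834}\right) = \frac{12926}{242639}$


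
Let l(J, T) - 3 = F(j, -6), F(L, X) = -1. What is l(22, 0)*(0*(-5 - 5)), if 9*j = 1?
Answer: 0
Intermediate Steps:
j = ⅑ (j = (⅑)*1 = ⅑ ≈ 0.11111)
l(J, T) = 2 (l(J, T) = 3 - 1 = 2)
l(22, 0)*(0*(-5 - 5)) = 2*(0*(-5 - 5)) = 2*(0*(-10)) = 2*0 = 0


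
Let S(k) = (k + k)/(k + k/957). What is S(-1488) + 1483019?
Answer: 710367058/479 ≈ 1.4830e+6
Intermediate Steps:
S(k) = 957/479 (S(k) = (2*k)/(k + k*(1/957)) = (2*k)/(k + k/957) = (2*k)/((958*k/957)) = (2*k)*(957/(958*k)) = 957/479)
S(-1488) + 1483019 = 957/479 + 1483019 = 710367058/479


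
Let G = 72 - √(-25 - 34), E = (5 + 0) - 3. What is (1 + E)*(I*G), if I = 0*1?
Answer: 0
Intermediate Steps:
I = 0
E = 2 (E = 5 - 3 = 2)
G = 72 - I*√59 (G = 72 - √(-59) = 72 - I*√59 ≈ 72.0 - 7.6811*I)
(1 + E)*(I*G) = (1 + 2)*(0*(72 - I*√59)) = 3*0 = 0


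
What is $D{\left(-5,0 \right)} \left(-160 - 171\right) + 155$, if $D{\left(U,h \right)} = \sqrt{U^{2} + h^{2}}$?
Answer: $-1500$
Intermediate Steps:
$D{\left(-5,0 \right)} \left(-160 - 171\right) + 155 = \sqrt{\left(-5\right)^{2} + 0^{2}} \left(-160 - 171\right) + 155 = \sqrt{25 + 0} \left(-331\right) + 155 = \sqrt{25} \left(-331\right) + 155 = 5 \left(-331\right) + 155 = -1655 + 155 = -1500$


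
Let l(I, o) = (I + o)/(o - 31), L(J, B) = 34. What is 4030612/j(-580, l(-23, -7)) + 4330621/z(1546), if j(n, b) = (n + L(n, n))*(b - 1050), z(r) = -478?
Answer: -23550040781263/2601397890 ≈ -9052.8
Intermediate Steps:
l(I, o) = (I + o)/(-31 + o)
j(n, b) = (-1050 + b)*(34 + n) (j(n, b) = (n + 34)*(b - 1050) = (34 + n)*(-1050 + b) = (-1050 + b)*(34 + n))
4030612/j(-580, l(-23, -7)) + 4330621/z(1546) = 4030612/(-35700 - 1050*(-580) + 34*((-23 - 7)/(-31 - 7)) + ((-23 - 7)/(-31 - 7))*(-580)) + 4330621/(-478) = 4030612/(-35700 + 609000 + 34*(-30/(-38)) + (-30/(-38))*(-580)) + 4330621*(-1/478) = 4030612/(-35700 + 609000 + 34*(-1/38*(-30)) - 1/38*(-30)*(-580)) - 4330621/478 = 4030612/(-35700 + 609000 + 34*(15/19) + (15/19)*(-580)) - 4330621/478 = 4030612/(-35700 + 609000 + 510/19 - 8700/19) - 4330621/478 = 4030612/(10884510/19) - 4330621/478 = 4030612*(19/10884510) - 4330621/478 = 38290814/5442255 - 4330621/478 = -23550040781263/2601397890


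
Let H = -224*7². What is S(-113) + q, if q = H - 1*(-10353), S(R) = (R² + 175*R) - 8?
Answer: -7637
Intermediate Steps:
S(R) = -8 + R² + 175*R
H = -10976 (H = -224*49 = -10976)
q = -623 (q = -10976 - 1*(-10353) = -10976 + 10353 = -623)
S(-113) + q = (-8 + (-113)² + 175*(-113)) - 623 = (-8 + 12769 - 19775) - 623 = -7014 - 623 = -7637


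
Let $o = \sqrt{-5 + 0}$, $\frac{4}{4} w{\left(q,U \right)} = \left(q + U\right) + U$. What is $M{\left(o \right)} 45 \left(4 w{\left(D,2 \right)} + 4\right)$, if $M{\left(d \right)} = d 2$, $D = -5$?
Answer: $0$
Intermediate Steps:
$w{\left(q,U \right)} = q + 2 U$ ($w{\left(q,U \right)} = \left(q + U\right) + U = \left(U + q\right) + U = q + 2 U$)
$o = i \sqrt{5}$ ($o = \sqrt{-5} = i \sqrt{5} \approx 2.2361 i$)
$M{\left(d \right)} = 2 d$
$M{\left(o \right)} 45 \left(4 w{\left(D,2 \right)} + 4\right) = 2 i \sqrt{5} \cdot 45 \left(4 \left(-5 + 2 \cdot 2\right) + 4\right) = 2 i \sqrt{5} \cdot 45 \left(4 \left(-5 + 4\right) + 4\right) = 90 i \sqrt{5} \left(4 \left(-1\right) + 4\right) = 90 i \sqrt{5} \left(-4 + 4\right) = 90 i \sqrt{5} \cdot 0 = 0$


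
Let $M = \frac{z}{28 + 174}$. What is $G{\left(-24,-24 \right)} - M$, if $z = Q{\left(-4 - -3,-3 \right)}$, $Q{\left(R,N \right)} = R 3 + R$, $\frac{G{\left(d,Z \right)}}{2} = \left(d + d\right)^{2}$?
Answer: $\frac{465410}{101} \approx 4608.0$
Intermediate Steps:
$G{\left(d,Z \right)} = 8 d^{2}$ ($G{\left(d,Z \right)} = 2 \left(d + d\right)^{2} = 2 \left(2 d\right)^{2} = 2 \cdot 4 d^{2} = 8 d^{2}$)
$Q{\left(R,N \right)} = 4 R$ ($Q{\left(R,N \right)} = 3 R + R = 4 R$)
$z = -4$ ($z = 4 \left(-4 - -3\right) = 4 \left(-4 + 3\right) = 4 \left(-1\right) = -4$)
$M = - \frac{2}{101}$ ($M = - \frac{4}{28 + 174} = - \frac{4}{202} = \left(-4\right) \frac{1}{202} = - \frac{2}{101} \approx -0.019802$)
$G{\left(-24,-24 \right)} - M = 8 \left(-24\right)^{2} - - \frac{2}{101} = 8 \cdot 576 + \frac{2}{101} = 4608 + \frac{2}{101} = \frac{465410}{101}$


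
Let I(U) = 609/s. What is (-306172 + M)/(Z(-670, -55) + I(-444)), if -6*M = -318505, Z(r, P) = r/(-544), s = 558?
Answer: -6402109832/58763 ≈ -1.0895e+5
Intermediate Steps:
I(U) = 203/186 (I(U) = 609/558 = 609*(1/558) = 203/186)
Z(r, P) = -r/544 (Z(r, P) = r*(-1/544) = -r/544)
M = 318505/6 (M = -⅙*(-318505) = 318505/6 ≈ 53084.)
(-306172 + M)/(Z(-670, -55) + I(-444)) = (-306172 + 318505/6)/(-1/544*(-670) + 203/186) = -1518527/(6*(335/272 + 203/186)) = -1518527/(6*58763/25296) = -1518527/6*25296/58763 = -6402109832/58763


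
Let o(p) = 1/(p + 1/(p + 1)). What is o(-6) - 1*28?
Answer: -873/31 ≈ -28.161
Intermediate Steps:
o(p) = 1/(p + 1/(1 + p))
o(-6) - 1*28 = (1 - 6)/(1 - 6 + (-6)²) - 1*28 = -5/(1 - 6 + 36) - 28 = -5/31 - 28 = -873/31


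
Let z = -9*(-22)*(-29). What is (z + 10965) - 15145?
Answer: -9922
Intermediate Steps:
z = -5742 (z = 198*(-29) = -5742)
(z + 10965) - 15145 = (-5742 + 10965) - 15145 = 5223 - 15145 = -9922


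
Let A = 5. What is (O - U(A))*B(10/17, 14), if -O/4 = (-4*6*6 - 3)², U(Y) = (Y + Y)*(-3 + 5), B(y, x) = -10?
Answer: 864560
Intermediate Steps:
U(Y) = 4*Y (U(Y) = (2*Y)*2 = 4*Y)
O = -86436 (O = -4*(-4*6*6 - 3)² = -4*(-24*6 - 3)² = -4*(-144 - 3)² = -4*(-147)² = -4*21609 = -86436)
(O - U(A))*B(10/17, 14) = (-86436 - 4*5)*(-10) = (-86436 - 1*20)*(-10) = (-86436 - 20)*(-10) = -86456*(-10) = 864560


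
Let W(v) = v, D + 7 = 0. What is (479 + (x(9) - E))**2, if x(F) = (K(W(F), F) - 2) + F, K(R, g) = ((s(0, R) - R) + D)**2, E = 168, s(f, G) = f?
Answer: 329476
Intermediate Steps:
D = -7 (D = -7 + 0 = -7)
K(R, g) = (-7 - R)**2 (K(R, g) = ((0 - R) - 7)**2 = (-R - 7)**2 = (-7 - R)**2)
x(F) = -2 + F + (7 + F)**2 (x(F) = ((7 + F)**2 - 2) + F = (-2 + (7 + F)**2) + F = -2 + F + (7 + F)**2)
(479 + (x(9) - E))**2 = (479 + ((-2 + 9 + (7 + 9)**2) - 1*168))**2 = (479 + ((-2 + 9 + 16**2) - 168))**2 = (479 + ((-2 + 9 + 256) - 168))**2 = (479 + (263 - 168))**2 = (479 + 95)**2 = 574**2 = 329476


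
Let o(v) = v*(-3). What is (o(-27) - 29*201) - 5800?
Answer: -11548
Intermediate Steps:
o(v) = -3*v
(o(-27) - 29*201) - 5800 = (-3*(-27) - 29*201) - 5800 = (81 - 5829) - 5800 = -5748 - 5800 = -11548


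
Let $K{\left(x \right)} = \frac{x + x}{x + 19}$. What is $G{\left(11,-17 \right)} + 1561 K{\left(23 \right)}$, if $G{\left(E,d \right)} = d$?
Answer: $\frac{5078}{3} \approx 1692.7$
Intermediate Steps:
$K{\left(x \right)} = \frac{2 x}{19 + x}$
$G{\left(11,-17 \right)} + 1561 K{\left(23 \right)} = -17 + 1561 \cdot 2 \cdot 23 \frac{1}{19 + 23} = -17 + 1561 \cdot 2 \cdot 23 \cdot \frac{1}{42} = -17 + 1561 \cdot \frac{23}{21} = -17 + \frac{5129}{3} = \frac{5078}{3}$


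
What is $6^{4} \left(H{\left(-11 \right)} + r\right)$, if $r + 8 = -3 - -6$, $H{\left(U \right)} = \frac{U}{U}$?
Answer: $-5184$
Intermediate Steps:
$H{\left(U \right)} = 1$
$r = -5$ ($r = -8 - -3 = -8 + \left(-3 + 6\right) = -8 + 3 = -5$)
$6^{4} \left(H{\left(-11 \right)} + r\right) = 6^{4} \left(1 - 5\right) = 1296 \left(-4\right) = -5184$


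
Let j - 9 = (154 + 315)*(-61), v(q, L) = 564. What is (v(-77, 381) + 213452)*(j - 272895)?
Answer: -64524753920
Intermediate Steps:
j = -28600 (j = 9 + (154 + 315)*(-61) = 9 + 469*(-61) = 9 - 28609 = -28600)
(v(-77, 381) + 213452)*(j - 272895) = (564 + 213452)*(-28600 - 272895) = 214016*(-301495) = -64524753920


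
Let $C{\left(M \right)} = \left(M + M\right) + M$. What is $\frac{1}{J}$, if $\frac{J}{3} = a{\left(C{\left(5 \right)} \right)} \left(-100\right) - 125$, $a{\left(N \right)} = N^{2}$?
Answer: $- \frac{1}{67875} \approx -1.4733 \cdot 10^{-5}$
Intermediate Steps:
$C{\left(M \right)} = 3 M$ ($C{\left(M \right)} = 2 M + M = 3 M$)
$J = -67875$ ($J = 3 \left(\left(3 \cdot 5\right)^{2} \left(-100\right) - 125\right) = 3 \left(15^{2} \left(-100\right) - 125\right) = 3 \left(225 \left(-100\right) - 125\right) = 3 \left(-22500 - 125\right) = 3 \left(-22625\right) = -67875$)
$\frac{1}{J} = \frac{1}{-67875} = - \frac{1}{67875}$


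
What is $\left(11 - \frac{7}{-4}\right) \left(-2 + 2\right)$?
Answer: $0$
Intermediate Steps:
$\left(11 - \frac{7}{-4}\right) \left(-2 + 2\right) = \left(11 - - \frac{7}{4}\right) 0 = \left(11 + \frac{7}{4}\right) 0 = \frac{51}{4} \cdot 0 = 0$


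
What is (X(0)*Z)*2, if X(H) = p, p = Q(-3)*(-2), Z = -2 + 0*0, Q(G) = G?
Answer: -24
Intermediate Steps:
Z = -2 (Z = -2 + 0 = -2)
p = 6 (p = -3*(-2) = 6)
X(H) = 6
(X(0)*Z)*2 = (6*(-2))*2 = -12*2 = -24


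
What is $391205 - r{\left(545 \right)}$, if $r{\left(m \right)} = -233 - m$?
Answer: $391983$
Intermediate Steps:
$391205 - r{\left(545 \right)} = 391205 - \left(-233 - 545\right) = 391205 - -778 = 391205 + 778 = 391983$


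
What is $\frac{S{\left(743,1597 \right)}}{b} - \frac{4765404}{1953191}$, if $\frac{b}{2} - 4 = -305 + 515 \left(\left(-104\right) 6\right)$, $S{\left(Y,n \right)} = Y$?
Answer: $- \frac{3067140453001}{1256530740502} \approx -2.441$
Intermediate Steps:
$b = -643322$ ($b = 8 + 2 \left(-305 + 515 \left(\left(-104\right) 6\right)\right) = 8 + 2 \left(-305 + 515 \left(-624\right)\right) = 8 + 2 \left(-305 - 321360\right) = 8 + 2 \left(-321665\right) = 8 - 643330 = -643322$)
$\frac{S{\left(743,1597 \right)}}{b} - \frac{4765404}{1953191} = \frac{743}{-643322} - \frac{4765404}{1953191} = 743 \left(- \frac{1}{643322}\right) - \frac{4765404}{1953191} = - \frac{743}{643322} - \frac{4765404}{1953191} = - \frac{3067140453001}{1256530740502}$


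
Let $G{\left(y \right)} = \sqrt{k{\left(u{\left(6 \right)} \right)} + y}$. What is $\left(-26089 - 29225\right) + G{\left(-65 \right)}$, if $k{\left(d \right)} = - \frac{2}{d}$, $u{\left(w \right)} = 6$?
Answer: $-55314 + \frac{14 i \sqrt{3}}{3} \approx -55314.0 + 8.0829 i$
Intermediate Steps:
$G{\left(y \right)} = \sqrt{- \frac{1}{3} + y}$ ($G{\left(y \right)} = \sqrt{- \frac{2}{6} + y} = \sqrt{\left(-2\right) \frac{1}{6} + y} = \sqrt{- \frac{1}{3} + y}$)
$\left(-26089 - 29225\right) + G{\left(-65 \right)} = \left(-26089 - 29225\right) + \frac{\sqrt{-3 + 9 \left(-65\right)}}{3} = -55314 + \frac{\sqrt{-3 - 585}}{3} = -55314 + \frac{\sqrt{-588}}{3} = -55314 + \frac{14 i \sqrt{3}}{3}$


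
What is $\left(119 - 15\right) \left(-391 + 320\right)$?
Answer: $-7384$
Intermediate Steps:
$\left(119 - 15\right) \left(-391 + 320\right) = 104 \left(-71\right) = -7384$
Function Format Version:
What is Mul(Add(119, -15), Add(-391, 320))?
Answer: -7384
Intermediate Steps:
Mul(Add(119, -15), Add(-391, 320)) = Mul(104, -71) = -7384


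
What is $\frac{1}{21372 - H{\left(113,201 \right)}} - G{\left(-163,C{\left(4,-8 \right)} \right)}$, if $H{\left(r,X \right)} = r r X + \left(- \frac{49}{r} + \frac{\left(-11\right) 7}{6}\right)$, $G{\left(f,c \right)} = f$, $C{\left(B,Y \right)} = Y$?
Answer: $\frac{281278434395}{1725634571} \approx 163.0$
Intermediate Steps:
$H{\left(r,X \right)} = - \frac{77}{6} - \frac{49}{r} + X r^{2}$ ($H{\left(r,X \right)} = r^{2} X - \left(\frac{77}{6} + \frac{49}{r}\right) = X r^{2} - \left(\frac{77}{6} + \frac{49}{r}\right) = - \frac{77}{6} - \frac{49}{r} + X r^{2}$)
$\frac{1}{21372 - H{\left(113,201 \right)}} - G{\left(-163,C{\left(4,-8 \right)} \right)} = \frac{1}{21372 - \left(- \frac{77}{6} - \frac{49}{113} + 201 \cdot 113^{2}\right)} - -163 = \frac{1}{21372 - \left(- \frac{77}{6} - \frac{49}{113} + 201 \cdot 12769\right)} + 163 = \frac{1}{21372 - \left(- \frac{77}{6} - \frac{49}{113} + 2566569\right)} + 163 = \frac{1}{21372 - \frac{1740124787}{678}} + 163 = \frac{1}{- \frac{1725634571}{678}} + 163 = - \frac{678}{1725634571} + 163 = \frac{281278434395}{1725634571}$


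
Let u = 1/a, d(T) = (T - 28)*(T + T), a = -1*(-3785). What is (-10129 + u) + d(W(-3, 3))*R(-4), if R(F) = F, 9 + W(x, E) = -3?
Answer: -52872664/3785 ≈ -13969.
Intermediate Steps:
W(x, E) = -12 (W(x, E) = -9 - 3 = -12)
a = 3785
d(T) = 2*T*(-28 + T) (d(T) = (-28 + T)*(2*T) = 2*T*(-28 + T))
u = 1/3785 ≈ 0.00026420
(-10129 + u) + d(W(-3, 3))*R(-4) = (-10129 + 1/3785) + (2*(-12)*(-28 - 12))*(-4) = -38338264/3785 + (2*(-12)*(-40))*(-4) = -38338264/3785 + 960*(-4) = -38338264/3785 - 3840 = -52872664/3785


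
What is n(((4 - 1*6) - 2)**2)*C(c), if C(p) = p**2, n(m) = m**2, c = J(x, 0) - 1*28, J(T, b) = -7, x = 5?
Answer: 313600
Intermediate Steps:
c = -35 (c = -7 - 1*28 = -7 - 28 = -35)
n(((4 - 1*6) - 2)**2)*C(c) = (((4 - 1*6) - 2)**2)**2*(-35)**2 = (((4 - 6) - 2)**2)**2*1225 = ((-2 - 2)**2)**2*1225 = ((-4)**2)**2*1225 = 16**2*1225 = 256*1225 = 313600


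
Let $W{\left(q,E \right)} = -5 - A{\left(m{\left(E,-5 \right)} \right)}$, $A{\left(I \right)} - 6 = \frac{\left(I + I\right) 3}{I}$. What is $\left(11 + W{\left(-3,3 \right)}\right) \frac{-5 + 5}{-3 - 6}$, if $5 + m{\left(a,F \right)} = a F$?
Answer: $0$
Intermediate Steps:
$m{\left(a,F \right)} = -5 + F a$ ($m{\left(a,F \right)} = -5 + a F = -5 + F a$)
$A{\left(I \right)} = 12$ ($A{\left(I \right)} = 6 + \frac{\left(I + I\right) 3}{I} = 6 + \frac{2 I 3}{I} = 6 + \frac{6 I}{I} = 6 + 6 = 12$)
$W{\left(q,E \right)} = -17$ ($W{\left(q,E \right)} = -5 - 12 = -17$)
$\left(11 + W{\left(-3,3 \right)}\right) \frac{-5 + 5}{-3 - 6} = \left(11 - 17\right) \frac{-5 + 5}{-3 - 6} = - 6 \frac{0}{-9} = - 6 \cdot 0 \left(- \frac{1}{9}\right) = \left(-6\right) 0 = 0$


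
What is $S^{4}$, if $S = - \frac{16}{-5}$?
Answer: $\frac{65536}{625} \approx 104.86$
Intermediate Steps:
$S = \frac{16}{5}$ ($S = \left(-16\right) \left(- \frac{1}{5}\right) = \frac{16}{5} \approx 3.2$)
$S^{4} = \left(\frac{16}{5}\right)^{4} = \frac{65536}{625}$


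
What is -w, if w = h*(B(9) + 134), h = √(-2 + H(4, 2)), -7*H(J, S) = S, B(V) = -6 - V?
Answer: -68*I*√7 ≈ -179.91*I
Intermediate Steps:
H(J, S) = -S/7
h = 4*I*√7/7 (h = √(-2 - ⅐*2) = √(-2 - 2/7) = √(-16/7) = 4*I*√7/7 ≈ 1.5119*I)
w = 68*I*√7 (w = (4*I*√7/7)*((-6 - 1*9) + 134) = (4*I*√7/7)*((-6 - 9) + 134) = (4*I*√7/7)*(-15 + 134) = (4*I*√7/7)*119 = 68*I*√7 ≈ 179.91*I)
-w = -68*I*√7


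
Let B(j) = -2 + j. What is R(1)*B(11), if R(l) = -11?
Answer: -99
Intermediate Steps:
R(1)*B(11) = -11*(-2 + 11) = -11*9 = -99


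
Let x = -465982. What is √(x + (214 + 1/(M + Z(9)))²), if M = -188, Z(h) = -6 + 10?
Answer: I*√14225895967/184 ≈ 648.22*I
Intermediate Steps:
Z(h) = 4
√(x + (214 + 1/(M + Z(9)))²) = √(-465982 + (214 + 1/(-188 + 4))²) = √(-465982 + (214 + 1/(-184))²) = √(-465982 + (214 - 1/184)²) = √(-465982 + (39375/184)²) = √(-465982 + 1550390625/33856) = √(-14225895967/33856) = I*√14225895967/184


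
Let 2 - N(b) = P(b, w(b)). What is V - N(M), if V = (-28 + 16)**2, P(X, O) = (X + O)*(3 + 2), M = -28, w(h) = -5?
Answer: -23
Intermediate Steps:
P(X, O) = 5*O + 5*X (P(X, O) = (O + X)*5 = 5*O + 5*X)
N(b) = 27 - 5*b (N(b) = 2 - (5*(-5) + 5*b) = 2 - (-25 + 5*b) = 2 + (25 - 5*b) = 27 - 5*b)
V = 144 (V = (-12)**2 = 144)
V - N(M) = 144 - (27 - 5*(-28)) = 144 - (27 + 140) = 144 - 1*167 = 144 - 167 = -23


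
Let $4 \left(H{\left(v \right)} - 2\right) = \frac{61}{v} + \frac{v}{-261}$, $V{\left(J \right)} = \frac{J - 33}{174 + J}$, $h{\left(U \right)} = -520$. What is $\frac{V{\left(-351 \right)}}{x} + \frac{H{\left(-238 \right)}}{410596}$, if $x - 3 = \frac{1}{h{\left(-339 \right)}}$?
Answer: $\frac{6790607770955047}{9384049646127072} \approx 0.72363$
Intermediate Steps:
$V{\left(J \right)} = \frac{-33 + J}{174 + J}$
$H{\left(v \right)} = 2 - \frac{v}{1044} + \frac{61}{4 v}$ ($H{\left(v \right)} = 2 + \frac{\frac{61}{v} + \frac{v}{-261}}{4} = 2 + \frac{\frac{61}{v} + v \left(- \frac{1}{261}\right)}{4} = 2 + \frac{\frac{61}{v} - \frac{v}{261}}{4} = 2 - \left(- \frac{61}{4 v} + \frac{v}{1044}\right) = 2 - \frac{v}{1044} + \frac{61}{4 v}$)
$x = \frac{1559}{520}$ ($x = 3 + \frac{1}{-520} = 3 - \frac{1}{520} = \frac{1559}{520} \approx 2.9981$)
$\frac{V{\left(-351 \right)}}{x} + \frac{H{\left(-238 \right)}}{410596} = \frac{\frac{1}{174 - 351} \left(-33 - 351\right)}{\frac{1559}{520}} + \frac{\frac{1}{1044} \frac{1}{-238} \left(15921 - - 238 \left(-2088 - 238\right)\right)}{410596} = \frac{1}{-177} \left(-384\right) \frac{520}{1559} + \frac{1}{1044} \left(- \frac{1}{238}\right) \left(15921 - \left(-238\right) \left(-2326\right)\right) \frac{1}{410596} = \left(- \frac{1}{177}\right) \left(-384\right) \frac{520}{1559} + \frac{1}{1044} \left(- \frac{1}{238}\right) \left(15921 - 553588\right) \frac{1}{410596} = \frac{128}{59} \cdot \frac{520}{1559} + \frac{1}{1044} \left(- \frac{1}{238}\right) \left(-537667\right) \frac{1}{410596} = \frac{66560}{91981} + \frac{537667}{248472} \cdot \frac{1}{410596} = \frac{66560}{91981} + \frac{537667}{102021609312} = \frac{6790607770955047}{9384049646127072}$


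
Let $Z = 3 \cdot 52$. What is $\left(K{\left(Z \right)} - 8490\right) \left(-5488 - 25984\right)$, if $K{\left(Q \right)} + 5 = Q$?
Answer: $262445008$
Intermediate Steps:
$Z = 156$
$K{\left(Q \right)} = -5 + Q$
$\left(K{\left(Z \right)} - 8490\right) \left(-5488 - 25984\right) = \left(\left(-5 + 156\right) - 8490\right) \left(-5488 - 25984\right) = \left(151 - 8490\right) \left(-31472\right) = \left(-8339\right) \left(-31472\right) = 262445008$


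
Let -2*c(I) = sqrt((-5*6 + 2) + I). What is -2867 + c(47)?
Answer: -2867 - sqrt(19)/2 ≈ -2869.2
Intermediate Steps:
c(I) = -sqrt(-28 + I)/2 (c(I) = -sqrt((-5*6 + 2) + I)/2 = -sqrt((-30 + 2) + I)/2 = -sqrt(-28 + I)/2)
-2867 + c(47) = -2867 - sqrt(-28 + 47)/2 = -2867 - sqrt(19)/2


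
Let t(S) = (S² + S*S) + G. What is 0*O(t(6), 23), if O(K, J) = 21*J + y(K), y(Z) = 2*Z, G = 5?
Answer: 0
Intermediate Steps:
t(S) = 5 + 2*S² (t(S) = (S² + S*S) + 5 = (S² + S²) + 5 = 2*S² + 5 = 5 + 2*S²)
O(K, J) = 2*K + 21*J (O(K, J) = 21*J + 2*K = 2*K + 21*J)
0*O(t(6), 23) = 0*(2*(5 + 2*6²) + 21*23) = 0*(2*(5 + 2*36) + 483) = 0*(2*(5 + 72) + 483) = 0*(2*77 + 483) = 0*(154 + 483) = 0*637 = 0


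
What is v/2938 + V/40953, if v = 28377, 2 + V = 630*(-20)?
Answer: 1125098605/120319914 ≈ 9.3509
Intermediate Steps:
V = -12602 (V = -2 + 630*(-20) = -2 - 12600 = -12602)
v/2938 + V/40953 = 28377/2938 - 12602/40953 = 1125098605/120319914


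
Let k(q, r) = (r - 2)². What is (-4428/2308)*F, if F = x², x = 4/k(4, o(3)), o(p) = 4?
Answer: -1107/577 ≈ -1.9185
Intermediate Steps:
k(q, r) = (-2 + r)²
x = 1 (x = 4/((-2 + 4)²) = 4/(2²) = 4/4 = 4*(¼) = 1)
F = 1 (F = 1² = 1)
(-4428/2308)*F = -4428/2308*1 = -4428*1/2308*1 = -1107/577*1 = -1107/577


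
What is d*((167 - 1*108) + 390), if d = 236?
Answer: 105964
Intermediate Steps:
d*((167 - 1*108) + 390) = 236*((167 - 1*108) + 390) = 236*((167 - 108) + 390) = 236*(59 + 390) = 236*449 = 105964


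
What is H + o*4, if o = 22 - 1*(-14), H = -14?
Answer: 130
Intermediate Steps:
o = 36 (o = 22 + 14 = 36)
H + o*4 = -14 + 36*4 = -14 + 144 = 130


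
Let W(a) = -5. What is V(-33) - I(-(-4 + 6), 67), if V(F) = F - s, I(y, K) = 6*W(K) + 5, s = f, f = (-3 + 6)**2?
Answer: -17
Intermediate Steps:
f = 9 (f = 3**2 = 9)
s = 9
I(y, K) = -25 (I(y, K) = 6*(-5) + 5 = -30 + 5 = -25)
V(F) = -9 + F (V(F) = F - 1*9 = F - 9 = -9 + F)
V(-33) - I(-(-4 + 6), 67) = (-9 - 33) - 1*(-25) = -42 + 25 = -17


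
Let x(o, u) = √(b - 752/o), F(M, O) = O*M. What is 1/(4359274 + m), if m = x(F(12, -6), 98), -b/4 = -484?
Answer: 19616733/85514714123083 - 3*√17518/171029428246166 ≈ 2.2939e-7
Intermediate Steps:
F(M, O) = M*O
b = 1936 (b = -4*(-484) = 1936)
x(o, u) = √(1936 - 752/o)
m = √17518/3 (m = 4*√(121 - 47/(12*(-6))) = 4*√(121 - 47/(-72)) = 4*√(121 - 47*(-1/72)) = 4*√(121 + 47/72) = 4*√(8759/72) = 4*(√17518/12) = √17518/3 ≈ 44.119)
1/(4359274 + m) = 1/(4359274 + √17518/3)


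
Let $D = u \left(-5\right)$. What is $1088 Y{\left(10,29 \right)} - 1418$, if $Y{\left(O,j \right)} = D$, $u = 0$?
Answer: $-1418$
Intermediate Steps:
$D = 0$ ($D = 0 \left(-5\right) = 0$)
$Y{\left(O,j \right)} = 0$
$1088 Y{\left(10,29 \right)} - 1418 = 1088 \cdot 0 - 1418 = 0 - 1418 = -1418$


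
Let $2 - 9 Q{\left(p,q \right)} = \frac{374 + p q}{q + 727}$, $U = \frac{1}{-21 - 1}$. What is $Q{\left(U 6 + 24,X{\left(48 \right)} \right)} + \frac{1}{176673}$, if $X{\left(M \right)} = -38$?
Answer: $\frac{1234495879}{4017014001} \approx 0.30732$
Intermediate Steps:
$U = - \frac{1}{22}$ ($U = \frac{1}{-22} = - \frac{1}{22} \approx -0.045455$)
$Q{\left(p,q \right)} = \frac{2}{9} - \frac{374 + p q}{9 \left(727 + q\right)}$ ($Q{\left(p,q \right)} = \frac{2}{9} - \frac{\left(374 + p q\right) \frac{1}{q + 727}}{9} = \frac{2}{9} - \frac{\left(374 + p q\right) \frac{1}{727 + q}}{9} = \frac{2}{9} - \frac{\frac{1}{727 + q} \left(374 + p q\right)}{9} = \frac{2}{9} - \frac{374 + p q}{9 \left(727 + q\right)}$)
$Q{\left(U 6 + 24,X{\left(48 \right)} \right)} + \frac{1}{176673} = \frac{1080 + 2 \left(-38\right) - \left(\left(- \frac{1}{22}\right) 6 + 24\right) \left(-38\right)}{9 \left(727 - 38\right)} + \frac{1}{176673} = \frac{1080 - 76 - \left(- \frac{3}{11} + 24\right) \left(-38\right)}{9 \cdot 689} + \frac{1}{176673} = \frac{1}{9} \cdot \frac{1}{689} \left(1080 - 76 - \frac{261}{11} \left(-38\right)\right) + \frac{1}{176673} = \frac{1}{9} \cdot \frac{1}{689} \left(1080 - 76 + \frac{9918}{11}\right) + \frac{1}{176673} = \frac{1}{9} \cdot \frac{1}{689} \cdot \frac{20962}{11} + \frac{1}{176673} = \frac{20962}{68211} + \frac{1}{176673} = \frac{1234495879}{4017014001}$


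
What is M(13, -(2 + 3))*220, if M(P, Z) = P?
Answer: 2860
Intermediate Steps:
M(13, -(2 + 3))*220 = 13*220 = 2860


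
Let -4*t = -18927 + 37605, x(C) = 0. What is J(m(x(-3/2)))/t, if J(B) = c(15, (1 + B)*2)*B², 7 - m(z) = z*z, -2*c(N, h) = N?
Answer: 245/3113 ≈ 0.078702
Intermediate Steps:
c(N, h) = -N/2
m(z) = 7 - z² (m(z) = 7 - z*z = 7 - z²)
J(B) = -15*B²/2 (J(B) = (-½*15)*B² = -15*B²/2)
t = -9339/2 (t = -(-18927 + 37605)/4 = -¼*18678 = -9339/2 ≈ -4669.5)
J(m(x(-3/2)))/t = (-15*(7 - 1*0²)²/2)/(-9339/2) = -15*(7 - 1*0)²/2*(-2/9339) = -15*(7 + 0)²/2*(-2/9339) = -15/2*7²*(-2/9339) = -15/2*49*(-2/9339) = -735/2*(-2/9339) = 245/3113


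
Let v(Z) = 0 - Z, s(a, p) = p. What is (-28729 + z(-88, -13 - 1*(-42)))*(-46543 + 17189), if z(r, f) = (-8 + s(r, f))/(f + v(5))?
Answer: 3373141525/4 ≈ 8.4329e+8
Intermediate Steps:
v(Z) = -Z
z(r, f) = (-8 + f)/(-5 + f) (z(r, f) = (-8 + f)/(f - 1*5) = (-8 + f)/(f - 5) = (-8 + f)/(-5 + f))
(-28729 + z(-88, -13 - 1*(-42)))*(-46543 + 17189) = (-28729 + (-8 + (-13 - 1*(-42)))/(-5 + (-13 - 1*(-42))))*(-46543 + 17189) = (-28729 + (-8 + (-13 + 42))/(-5 + (-13 + 42)))*(-29354) = (-28729 + (-8 + 29)/(-5 + 29))*(-29354) = (-28729 + 21/24)*(-29354) = (-28729 + (1/24)*21)*(-29354) = (-28729 + 7/8)*(-29354) = -229825/8*(-29354) = 3373141525/4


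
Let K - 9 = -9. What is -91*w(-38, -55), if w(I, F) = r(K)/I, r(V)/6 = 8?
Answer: 2184/19 ≈ 114.95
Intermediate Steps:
K = 0 (K = 9 - 9 = 0)
r(V) = 48 (r(V) = 6*8 = 48)
w(I, F) = 48/I
-91*w(-38, -55) = -4368/(-38) = -4368*(-1)/38 = -91*(-24/19) = 2184/19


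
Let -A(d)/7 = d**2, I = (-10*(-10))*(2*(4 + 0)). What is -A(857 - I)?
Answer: 22743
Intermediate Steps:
I = 800 (I = 100*(2*4) = 100*8 = 800)
A(d) = -7*d**2
-A(857 - I) = -(-7)*(857 - 1*800)**2 = -(-7)*(857 - 800)**2 = -(-7)*57**2 = -(-7)*3249 = -1*(-22743) = 22743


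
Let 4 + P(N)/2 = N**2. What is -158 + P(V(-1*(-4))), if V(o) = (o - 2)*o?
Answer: -38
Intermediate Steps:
V(o) = o*(-2 + o) (V(o) = (-2 + o)*o = o*(-2 + o))
P(N) = -8 + 2*N**2
-158 + P(V(-1*(-4))) = -158 + (-8 + 2*((-1*(-4))*(-2 - 1*(-4)))**2) = -158 + (-8 + 2*(4*(-2 + 4))**2) = -158 + (-8 + 2*(4*2)**2) = -158 + (-8 + 2*8**2) = -158 + (-8 + 2*64) = -158 + (-8 + 128) = -158 + 120 = -38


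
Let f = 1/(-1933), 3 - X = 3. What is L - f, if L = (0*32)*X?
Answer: 1/1933 ≈ 0.00051733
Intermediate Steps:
X = 0 (X = 3 - 1*3 = 3 - 3 = 0)
L = 0 (L = (0*32)*0 = 0*0 = 0)
f = -1/1933 ≈ -0.00051733
L - f = 0 - 1*(-1/1933) = 0 + 1/1933 = 1/1933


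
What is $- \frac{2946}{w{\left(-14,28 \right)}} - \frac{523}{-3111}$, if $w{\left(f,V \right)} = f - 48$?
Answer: $\frac{4598716}{96441} \approx 47.684$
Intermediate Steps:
$w{\left(f,V \right)} = -48 + f$
$- \frac{2946}{w{\left(-14,28 \right)}} - \frac{523}{-3111} = - \frac{2946}{-48 - 14} - \frac{523}{-3111} = - \frac{2946}{-62} - - \frac{523}{3111} = \left(-2946\right) \left(- \frac{1}{62}\right) + \frac{523}{3111} = \frac{1473}{31} + \frac{523}{3111} = \frac{4598716}{96441}$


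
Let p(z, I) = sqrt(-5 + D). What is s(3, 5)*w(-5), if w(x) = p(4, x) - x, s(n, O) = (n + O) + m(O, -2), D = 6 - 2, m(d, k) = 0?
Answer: 40 + 8*I ≈ 40.0 + 8.0*I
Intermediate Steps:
D = 4
p(z, I) = I (p(z, I) = sqrt(-5 + 4) = sqrt(-1) = I)
s(n, O) = O + n (s(n, O) = (n + O) + 0 = (O + n) + 0 = O + n)
w(x) = I - x
s(3, 5)*w(-5) = (5 + 3)*(I - 1*(-5)) = 8*(I + 5) = 8*(5 + I) = 40 + 8*I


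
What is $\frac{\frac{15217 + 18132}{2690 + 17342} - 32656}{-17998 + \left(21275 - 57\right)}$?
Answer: $- \frac{654131643}{64503040} \approx -10.141$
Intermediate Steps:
$\frac{\frac{15217 + 18132}{2690 + 17342} - 32656}{-17998 + \left(21275 - 57\right)} = \frac{\frac{33349}{20032} - 32656}{-17998 + \left(21275 - 57\right)} = \frac{33349 \cdot \frac{1}{20032} - 32656}{-17998 + 21218} = \frac{\frac{33349}{20032} - 32656}{3220} = \left(- \frac{654131643}{20032}\right) \frac{1}{3220} = - \frac{654131643}{64503040}$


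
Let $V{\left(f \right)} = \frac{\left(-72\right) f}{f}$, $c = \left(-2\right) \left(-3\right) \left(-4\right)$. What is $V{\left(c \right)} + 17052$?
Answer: $16980$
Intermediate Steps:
$c = -24$ ($c = 6 \left(-4\right) = -24$)
$V{\left(f \right)} = -72$
$V{\left(c \right)} + 17052 = -72 + 17052 = 16980$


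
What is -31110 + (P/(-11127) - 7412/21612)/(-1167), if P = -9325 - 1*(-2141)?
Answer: -242516569833199/7795453803 ≈ -31110.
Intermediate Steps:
P = -7184 (P = -9325 + 2141 = -7184)
-31110 + (P/(-11127) - 7412/21612)/(-1167) = -31110 + (-7184/(-11127) - 7412/21612)/(-1167) = -31110 + (-7184*(-1/11127) - 7412*1/21612)*(-1/1167) = -31110 + (7184/11127 - 1853/5403)*(-1/1167) = -31110 + (2021869/6679909)*(-1/1167) = -31110 - 2021869/7795453803 = -242516569833199/7795453803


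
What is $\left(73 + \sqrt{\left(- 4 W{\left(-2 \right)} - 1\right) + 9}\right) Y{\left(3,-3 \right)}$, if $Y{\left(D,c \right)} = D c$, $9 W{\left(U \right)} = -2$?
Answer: $-657 - 12 \sqrt{5} \approx -683.83$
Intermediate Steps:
$W{\left(U \right)} = - \frac{2}{9}$ ($W{\left(U \right)} = \frac{1}{9} \left(-2\right) = - \frac{2}{9}$)
$\left(73 + \sqrt{\left(- 4 W{\left(-2 \right)} - 1\right) + 9}\right) Y{\left(3,-3 \right)} = \left(73 + \sqrt{\left(\left(-4\right) \left(- \frac{2}{9}\right) - 1\right) + 9}\right) 3 \left(-3\right) = \left(73 + \sqrt{\left(\frac{8}{9} - 1\right) + 9}\right) \left(-9\right) = \left(73 + \sqrt{- \frac{1}{9} + 9}\right) \left(-9\right) = \left(73 + \sqrt{\frac{80}{9}}\right) \left(-9\right) = \left(73 + \frac{4 \sqrt{5}}{3}\right) \left(-9\right) = -657 - 12 \sqrt{5}$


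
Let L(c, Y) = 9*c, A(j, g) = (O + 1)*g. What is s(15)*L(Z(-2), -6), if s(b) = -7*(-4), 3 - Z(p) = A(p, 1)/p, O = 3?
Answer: 1260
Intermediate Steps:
A(j, g) = 4*g (A(j, g) = (3 + 1)*g = 4*g)
Z(p) = 3 - 4/p (Z(p) = 3 - 4*1/p = 3 - 4/p)
s(b) = 28
s(15)*L(Z(-2), -6) = 28*(9*(3 - 4/(-2))) = 28*(9*(3 - 4*(-½))) = 28*(9*(3 + 2)) = 28*(9*5) = 28*45 = 1260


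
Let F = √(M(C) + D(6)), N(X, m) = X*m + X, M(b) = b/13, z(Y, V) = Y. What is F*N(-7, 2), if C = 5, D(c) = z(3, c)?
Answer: -42*√143/13 ≈ -38.634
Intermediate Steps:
D(c) = 3
M(b) = b/13 (M(b) = b*(1/13) = b/13)
N(X, m) = X + X*m
F = 2*√143/13 (F = √((1/13)*5 + 3) = √(5/13 + 3) = √(44/13) = 2*√143/13 ≈ 1.8397)
F*N(-7, 2) = (2*√143/13)*(-7*(1 + 2)) = (2*√143/13)*(-7*3) = (2*√143/13)*(-21) = -42*√143/13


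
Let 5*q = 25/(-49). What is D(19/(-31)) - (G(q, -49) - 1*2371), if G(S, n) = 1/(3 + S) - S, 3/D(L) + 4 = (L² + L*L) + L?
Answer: 20396771121/8607046 ≈ 2369.8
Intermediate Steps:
D(L) = 3/(-4 + L + 2*L²) (D(L) = 3/(-4 + ((L² + L*L) + L)) = 3/(-4 + ((L² + L²) + L)) = 3/(-4 + (2*L² + L)) = 3/(-4 + (L + 2*L²)) = 3/(-4 + L + 2*L²))
q = -5/49 (q = (25/(-49))/5 = (25*(-1/49))/5 = (⅕)*(-25/49) = -5/49 ≈ -0.10204)
D(19/(-31)) - (G(q, -49) - 1*2371) = 3/(-4 + 19/(-31) + 2*(19/(-31))²) - ((1 - (-5/49)² - 3*(-5/49))/(3 - 5/49) - 1*2371) = 3/(-4 + 19*(-1/31) + 2*(19*(-1/31))²) - ((1 - 1*25/2401 + 15/49)/(142/49) - 2371) = 3/(-4 - 19/31 + 2*(-19/31)²) - (49*(1 - 25/2401 + 15/49)/142 - 2371) = 3/(-4 - 19/31 + 2*(361/961)) - ((49/142)*(3111/2401) - 2371) = 3/(-4 - 19/31 + 722/961) - (3111/6958 - 2371) = 3/(-3711/961) - 1*(-16494307/6958) = 3*(-961/3711) + 16494307/6958 = -961/1237 + 16494307/6958 = 20396771121/8607046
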